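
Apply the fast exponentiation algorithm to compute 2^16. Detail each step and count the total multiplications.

Computing 2^16 by squaring (build up from 2^1; each line after the first costs one multiplication):

2^1 = 2
2^2 = (2^1)^2 = 2^2 = 4
2^4 = (2^2)^2 = 4^2 = 16
2^8 = (2^4)^2 = 16^2 = 256
2^16 = (2^8)^2 = 256^2 = 65536

Result: 65536
Multiplications needed: 4 (4 lines after 2^1)

2^16 = 65536. Using exponentiation by squaring, this requires 4 multiplications. The key idea: if the exponent is even, square the half-power; if odd, multiply by the base once.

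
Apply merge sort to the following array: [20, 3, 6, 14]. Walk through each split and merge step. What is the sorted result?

Merge sort trace:

Split: [20, 3, 6, 14] -> [20, 3] and [6, 14]
  Split: [20, 3] -> [20] and [3]
  Merge: [20] + [3] -> [3, 20]
  Split: [6, 14] -> [6] and [14]
  Merge: [6] + [14] -> [6, 14]
Merge: [3, 20] + [6, 14] -> [3, 6, 14, 20]

Final sorted array: [3, 6, 14, 20]

The merge sort proceeds by recursively splitting the array and merging sorted halves.
After all merges, the sorted array is [3, 6, 14, 20].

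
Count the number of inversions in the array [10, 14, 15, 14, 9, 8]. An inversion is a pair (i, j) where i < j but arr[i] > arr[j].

Finding inversions in [10, 14, 15, 14, 9, 8]:

(0, 4): arr[0]=10 > arr[4]=9
(0, 5): arr[0]=10 > arr[5]=8
(1, 4): arr[1]=14 > arr[4]=9
(1, 5): arr[1]=14 > arr[5]=8
(2, 3): arr[2]=15 > arr[3]=14
(2, 4): arr[2]=15 > arr[4]=9
(2, 5): arr[2]=15 > arr[5]=8
(3, 4): arr[3]=14 > arr[4]=9
(3, 5): arr[3]=14 > arr[5]=8
(4, 5): arr[4]=9 > arr[5]=8

Total inversions: 10

The array has 10 inversion(s): (0,4), (0,5), (1,4), (1,5), (2,3), (2,4), (2,5), (3,4), (3,5), (4,5). Each pair (i,j) satisfies i < j and arr[i] > arr[j].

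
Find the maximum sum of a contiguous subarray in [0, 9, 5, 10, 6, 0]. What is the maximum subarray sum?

Using Kadane's algorithm on [0, 9, 5, 10, 6, 0]:

Scanning through the array:
Position 1 (value 9): max_ending_here = 9, max_so_far = 9
Position 2 (value 5): max_ending_here = 14, max_so_far = 14
Position 3 (value 10): max_ending_here = 24, max_so_far = 24
Position 4 (value 6): max_ending_here = 30, max_so_far = 30
Position 5 (value 0): max_ending_here = 30, max_so_far = 30

Maximum subarray: [0, 9, 5, 10, 6]
Maximum sum: 30

The maximum subarray is [0, 9, 5, 10, 6] with sum 30. This subarray runs from index 0 to index 4.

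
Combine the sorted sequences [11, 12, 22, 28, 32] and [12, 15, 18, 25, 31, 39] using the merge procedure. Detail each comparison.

Merging process:

Compare 11 vs 12: take 11 from left. Merged: [11]
Compare 12 vs 12: take 12 from left. Merged: [11, 12]
Compare 22 vs 12: take 12 from right. Merged: [11, 12, 12]
Compare 22 vs 15: take 15 from right. Merged: [11, 12, 12, 15]
Compare 22 vs 18: take 18 from right. Merged: [11, 12, 12, 15, 18]
Compare 22 vs 25: take 22 from left. Merged: [11, 12, 12, 15, 18, 22]
Compare 28 vs 25: take 25 from right. Merged: [11, 12, 12, 15, 18, 22, 25]
Compare 28 vs 31: take 28 from left. Merged: [11, 12, 12, 15, 18, 22, 25, 28]
Compare 32 vs 31: take 31 from right. Merged: [11, 12, 12, 15, 18, 22, 25, 28, 31]
Compare 32 vs 39: take 32 from left. Merged: [11, 12, 12, 15, 18, 22, 25, 28, 31, 32]
Append remaining from right: [39]. Merged: [11, 12, 12, 15, 18, 22, 25, 28, 31, 32, 39]

Final merged array: [11, 12, 12, 15, 18, 22, 25, 28, 31, 32, 39]
Total comparisons: 10

The merged array is [11, 12, 12, 15, 18, 22, 25, 28, 31, 32, 39], requiring 10 comparisons. The merge step runs in O(n) time where n is the total number of elements.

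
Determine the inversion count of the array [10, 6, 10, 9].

Finding inversions in [10, 6, 10, 9]:

(0, 1): arr[0]=10 > arr[1]=6
(0, 3): arr[0]=10 > arr[3]=9
(2, 3): arr[2]=10 > arr[3]=9

Total inversions: 3

The array has 3 inversion(s): (0,1), (0,3), (2,3). Each pair (i,j) satisfies i < j and arr[i] > arr[j].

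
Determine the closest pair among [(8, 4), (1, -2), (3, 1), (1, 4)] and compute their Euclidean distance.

Computing all pairwise distances among 4 points:

d((8, 4), (1, -2)) = 9.2195
d((8, 4), (3, 1)) = 5.831
d((8, 4), (1, 4)) = 7.0
d((1, -2), (3, 1)) = 3.6056 <-- minimum
d((1, -2), (1, 4)) = 6.0
d((3, 1), (1, 4)) = 3.6056 <-- minimum

Minimum distance: 3.6056 (tie among 2 pairs: (1, -2) and (3, 1); (3, 1) and (1, 4))

The minimum Euclidean distance is 3.6056. There is a tie: 2 pairs achieve this minimum — (1, -2) and (3, 1); (3, 1) and (1, 4). Any of these is a valid closest pair. For 4 points, brute-force pairwise comparison is shown above. For large n, the divide-and-conquer algorithm (sort by x, recurse on halves, check the dividing strip) achieves O(n log n).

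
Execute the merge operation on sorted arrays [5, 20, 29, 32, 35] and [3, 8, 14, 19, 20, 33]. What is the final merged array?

Merging process:

Compare 5 vs 3: take 3 from right. Merged: [3]
Compare 5 vs 8: take 5 from left. Merged: [3, 5]
Compare 20 vs 8: take 8 from right. Merged: [3, 5, 8]
Compare 20 vs 14: take 14 from right. Merged: [3, 5, 8, 14]
Compare 20 vs 19: take 19 from right. Merged: [3, 5, 8, 14, 19]
Compare 20 vs 20: take 20 from left. Merged: [3, 5, 8, 14, 19, 20]
Compare 29 vs 20: take 20 from right. Merged: [3, 5, 8, 14, 19, 20, 20]
Compare 29 vs 33: take 29 from left. Merged: [3, 5, 8, 14, 19, 20, 20, 29]
Compare 32 vs 33: take 32 from left. Merged: [3, 5, 8, 14, 19, 20, 20, 29, 32]
Compare 35 vs 33: take 33 from right. Merged: [3, 5, 8, 14, 19, 20, 20, 29, 32, 33]
Append remaining from left: [35]. Merged: [3, 5, 8, 14, 19, 20, 20, 29, 32, 33, 35]

Final merged array: [3, 5, 8, 14, 19, 20, 20, 29, 32, 33, 35]
Total comparisons: 10

The merged array is [3, 5, 8, 14, 19, 20, 20, 29, 32, 33, 35], requiring 10 comparisons. The merge step runs in O(n) time where n is the total number of elements.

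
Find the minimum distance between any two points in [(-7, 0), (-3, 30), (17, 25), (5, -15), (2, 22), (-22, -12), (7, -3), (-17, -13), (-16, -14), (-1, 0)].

Computing all pairwise distances among 10 points:

d((-7, 0), (-3, 30)) = 30.2655
d((-7, 0), (17, 25)) = 34.6554
d((-7, 0), (5, -15)) = 19.2094
d((-7, 0), (2, 22)) = 23.7697
d((-7, 0), (-22, -12)) = 19.2094
d((-7, 0), (7, -3)) = 14.3178
d((-7, 0), (-17, -13)) = 16.4012
d((-7, 0), (-16, -14)) = 16.6433
d((-7, 0), (-1, 0)) = 6.0
d((-3, 30), (17, 25)) = 20.6155
d((-3, 30), (5, -15)) = 45.7056
d((-3, 30), (2, 22)) = 9.434
d((-3, 30), (-22, -12)) = 46.0977
d((-3, 30), (7, -3)) = 34.4819
d((-3, 30), (-17, -13)) = 45.2217
d((-3, 30), (-16, -14)) = 45.8803
d((-3, 30), (-1, 0)) = 30.0666
d((17, 25), (5, -15)) = 41.7612
d((17, 25), (2, 22)) = 15.2971
d((17, 25), (-22, -12)) = 53.7587
d((17, 25), (7, -3)) = 29.7321
d((17, 25), (-17, -13)) = 50.9902
d((17, 25), (-16, -14)) = 51.0882
d((17, 25), (-1, 0)) = 30.8058
d((5, -15), (2, 22)) = 37.1214
d((5, -15), (-22, -12)) = 27.1662
d((5, -15), (7, -3)) = 12.1655
d((5, -15), (-17, -13)) = 22.0907
d((5, -15), (-16, -14)) = 21.0238
d((5, -15), (-1, 0)) = 16.1555
d((2, 22), (-22, -12)) = 41.6173
d((2, 22), (7, -3)) = 25.4951
d((2, 22), (-17, -13)) = 39.8246
d((2, 22), (-16, -14)) = 40.2492
d((2, 22), (-1, 0)) = 22.2036
d((-22, -12), (7, -3)) = 30.3645
d((-22, -12), (-17, -13)) = 5.099
d((-22, -12), (-16, -14)) = 6.3246
d((-22, -12), (-1, 0)) = 24.1868
d((7, -3), (-17, -13)) = 26.0
d((7, -3), (-16, -14)) = 25.4951
d((7, -3), (-1, 0)) = 8.544
d((-17, -13), (-16, -14)) = 1.4142 <-- minimum
d((-17, -13), (-1, 0)) = 20.6155
d((-16, -14), (-1, 0)) = 20.5183

Closest pair: (-17, -13) and (-16, -14) with distance 1.4142

The closest pair is (-17, -13) and (-16, -14) with Euclidean distance 1.4142. For 10 points, brute-force pairwise comparison is shown above. For large n, the divide-and-conquer algorithm (sort by x, recurse on halves, check the dividing strip) achieves O(n log n).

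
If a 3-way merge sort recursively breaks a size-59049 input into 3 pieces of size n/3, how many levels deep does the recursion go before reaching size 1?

For divide and conquer with division factor 3:

Problem sizes at each level:
Level 0: 59049
Level 1: 19683
Level 2: 6561
Level 3: 2187
Level 4: 729
Level 5: 243
Level 6: 81
Level 7: 27
Level 8: 9
Level 9: 3
Level 10: 1

The root is level 0 and the size-1 base case is level 10 (the tree spans levels 0 through 10, i.e. 11 levels counting the root), so the depth is the number of divisions: log_3(59049) = 10

The recursion tree depth is log_3(59049) = 10. At each level, the problem size is divided by 3, so it takes 10 divisions to reduce to a base case of size 1. The algorithm makes 3 recursive calls at each level.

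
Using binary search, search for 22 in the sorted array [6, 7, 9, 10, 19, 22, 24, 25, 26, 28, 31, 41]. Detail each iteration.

Binary search for 22 in [6, 7, 9, 10, 19, 22, 24, 25, 26, 28, 31, 41]:

lo=0, hi=11, mid=5, arr[mid]=22 -> Found target at index 5!

Binary search finds 22 at index 5 after 1 comparisons. The search repeatedly halves the search space by comparing with the middle element.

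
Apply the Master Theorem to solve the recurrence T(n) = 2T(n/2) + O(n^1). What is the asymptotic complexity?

Master Theorem for T(n) = 2T(n/2) + O(n^1):

a = 2, b = 2, c = 1
log_b(a) = log_2(2) = 1.0000

Case 2: c = 1 = log_2(2) = 1.0000
T(n) = O(n^1 log n) = O(n log n)

For T(n) = 2T(n/2) + O(n^1): log_2(2) = 1.0000. This is Case 2 of the Master Theorem (c = log_b(a), equal work at all levels), giving O(n log n).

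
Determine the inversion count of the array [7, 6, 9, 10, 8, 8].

Finding inversions in [7, 6, 9, 10, 8, 8]:

(0, 1): arr[0]=7 > arr[1]=6
(2, 4): arr[2]=9 > arr[4]=8
(2, 5): arr[2]=9 > arr[5]=8
(3, 4): arr[3]=10 > arr[4]=8
(3, 5): arr[3]=10 > arr[5]=8

Total inversions: 5

The array has 5 inversion(s): (0,1), (2,4), (2,5), (3,4), (3,5). Each pair (i,j) satisfies i < j and arr[i] > arr[j].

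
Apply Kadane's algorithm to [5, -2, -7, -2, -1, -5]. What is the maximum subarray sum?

Using Kadane's algorithm on [5, -2, -7, -2, -1, -5]:

Scanning through the array:
Position 1 (value -2): max_ending_here = 3, max_so_far = 5
Position 2 (value -7): max_ending_here = -4, max_so_far = 5
Position 3 (value -2): max_ending_here = -2, max_so_far = 5
Position 4 (value -1): max_ending_here = -1, max_so_far = 5
Position 5 (value -5): max_ending_here = -5, max_so_far = 5

Maximum subarray: [5]
Maximum sum: 5

The maximum subarray is [5] with sum 5. This subarray runs from index 0 to index 0.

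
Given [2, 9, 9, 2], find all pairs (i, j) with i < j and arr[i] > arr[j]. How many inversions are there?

Finding inversions in [2, 9, 9, 2]:

(1, 3): arr[1]=9 > arr[3]=2
(2, 3): arr[2]=9 > arr[3]=2

Total inversions: 2

The array has 2 inversion(s): (1,3), (2,3). Each pair (i,j) satisfies i < j and arr[i] > arr[j].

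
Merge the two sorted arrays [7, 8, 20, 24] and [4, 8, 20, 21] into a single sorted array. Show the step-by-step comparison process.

Merging process:

Compare 7 vs 4: take 4 from right. Merged: [4]
Compare 7 vs 8: take 7 from left. Merged: [4, 7]
Compare 8 vs 8: take 8 from left. Merged: [4, 7, 8]
Compare 20 vs 8: take 8 from right. Merged: [4, 7, 8, 8]
Compare 20 vs 20: take 20 from left. Merged: [4, 7, 8, 8, 20]
Compare 24 vs 20: take 20 from right. Merged: [4, 7, 8, 8, 20, 20]
Compare 24 vs 21: take 21 from right. Merged: [4, 7, 8, 8, 20, 20, 21]
Append remaining from left: [24]. Merged: [4, 7, 8, 8, 20, 20, 21, 24]

Final merged array: [4, 7, 8, 8, 20, 20, 21, 24]
Total comparisons: 7

The merged array is [4, 7, 8, 8, 20, 20, 21, 24], requiring 7 comparisons. The merge step runs in O(n) time where n is the total number of elements.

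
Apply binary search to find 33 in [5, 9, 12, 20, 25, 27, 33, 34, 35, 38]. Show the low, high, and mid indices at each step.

Binary search for 33 in [5, 9, 12, 20, 25, 27, 33, 34, 35, 38]:

lo=0, hi=9, mid=4, arr[mid]=25 -> 25 < 33, search right half
lo=5, hi=9, mid=7, arr[mid]=34 -> 34 > 33, search left half
lo=5, hi=6, mid=5, arr[mid]=27 -> 27 < 33, search right half
lo=6, hi=6, mid=6, arr[mid]=33 -> Found target at index 6!

Binary search finds 33 at index 6 after 4 comparisons. The search repeatedly halves the search space by comparing with the middle element.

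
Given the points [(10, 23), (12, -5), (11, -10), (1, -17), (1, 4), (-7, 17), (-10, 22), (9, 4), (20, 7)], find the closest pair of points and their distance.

Computing all pairwise distances among 9 points:

d((10, 23), (12, -5)) = 28.0713
d((10, 23), (11, -10)) = 33.0151
d((10, 23), (1, -17)) = 41.0
d((10, 23), (1, 4)) = 21.0238
d((10, 23), (-7, 17)) = 18.0278
d((10, 23), (-10, 22)) = 20.025
d((10, 23), (9, 4)) = 19.0263
d((10, 23), (20, 7)) = 18.868
d((12, -5), (11, -10)) = 5.099 <-- minimum
d((12, -5), (1, -17)) = 16.2788
d((12, -5), (1, 4)) = 14.2127
d((12, -5), (-7, 17)) = 29.0689
d((12, -5), (-10, 22)) = 34.8281
d((12, -5), (9, 4)) = 9.4868
d((12, -5), (20, 7)) = 14.4222
d((11, -10), (1, -17)) = 12.2066
d((11, -10), (1, 4)) = 17.2047
d((11, -10), (-7, 17)) = 32.45
d((11, -10), (-10, 22)) = 38.2753
d((11, -10), (9, 4)) = 14.1421
d((11, -10), (20, 7)) = 19.2354
d((1, -17), (1, 4)) = 21.0
d((1, -17), (-7, 17)) = 34.9285
d((1, -17), (-10, 22)) = 40.5216
d((1, -17), (9, 4)) = 22.4722
d((1, -17), (20, 7)) = 30.6105
d((1, 4), (-7, 17)) = 15.2643
d((1, 4), (-10, 22)) = 21.095
d((1, 4), (9, 4)) = 8.0
d((1, 4), (20, 7)) = 19.2354
d((-7, 17), (-10, 22)) = 5.831
d((-7, 17), (9, 4)) = 20.6155
d((-7, 17), (20, 7)) = 28.7924
d((-10, 22), (9, 4)) = 26.1725
d((-10, 22), (20, 7)) = 33.541
d((9, 4), (20, 7)) = 11.4018

Closest pair: (12, -5) and (11, -10) with distance 5.099

The closest pair is (12, -5) and (11, -10) with Euclidean distance 5.099. For 9 points, brute-force pairwise comparison is shown above. For large n, the divide-and-conquer algorithm (sort by x, recurse on halves, check the dividing strip) achieves O(n log n).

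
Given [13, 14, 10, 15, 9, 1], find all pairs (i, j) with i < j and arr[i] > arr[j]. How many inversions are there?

Finding inversions in [13, 14, 10, 15, 9, 1]:

(0, 2): arr[0]=13 > arr[2]=10
(0, 4): arr[0]=13 > arr[4]=9
(0, 5): arr[0]=13 > arr[5]=1
(1, 2): arr[1]=14 > arr[2]=10
(1, 4): arr[1]=14 > arr[4]=9
(1, 5): arr[1]=14 > arr[5]=1
(2, 4): arr[2]=10 > arr[4]=9
(2, 5): arr[2]=10 > arr[5]=1
(3, 4): arr[3]=15 > arr[4]=9
(3, 5): arr[3]=15 > arr[5]=1
(4, 5): arr[4]=9 > arr[5]=1

Total inversions: 11

The array has 11 inversion(s): (0,2), (0,4), (0,5), (1,2), (1,4), (1,5), (2,4), (2,5), (3,4), (3,5), (4,5). Each pair (i,j) satisfies i < j and arr[i] > arr[j].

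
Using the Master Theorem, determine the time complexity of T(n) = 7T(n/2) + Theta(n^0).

Master Theorem for T(n) = 7T(n/2) + O(n^0):

a = 7, b = 2, c = 0
log_b(a) = log_2(7) = 2.8074

Case 1: c = 0 < log_2(7) = 2.8074
T(n) = O(n^(log_2 7))

For T(n) = 7T(n/2) + O(n^0): log_2(7) = 2.8074. This is Case 1 of the Master Theorem (c < log_b(a), work dominated by leaves), giving O(n^(log_2 7)).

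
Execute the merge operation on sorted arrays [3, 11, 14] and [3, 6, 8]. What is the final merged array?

Merging process:

Compare 3 vs 3: take 3 from left. Merged: [3]
Compare 11 vs 3: take 3 from right. Merged: [3, 3]
Compare 11 vs 6: take 6 from right. Merged: [3, 3, 6]
Compare 11 vs 8: take 8 from right. Merged: [3, 3, 6, 8]
Append remaining from left: [11, 14]. Merged: [3, 3, 6, 8, 11, 14]

Final merged array: [3, 3, 6, 8, 11, 14]
Total comparisons: 4

The merged array is [3, 3, 6, 8, 11, 14], requiring 4 comparisons. The merge step runs in O(n) time where n is the total number of elements.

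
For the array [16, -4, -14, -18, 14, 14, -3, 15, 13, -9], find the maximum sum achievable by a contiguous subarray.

Using Kadane's algorithm on [16, -4, -14, -18, 14, 14, -3, 15, 13, -9]:

Scanning through the array:
Position 1 (value -4): max_ending_here = 12, max_so_far = 16
Position 2 (value -14): max_ending_here = -2, max_so_far = 16
Position 3 (value -18): max_ending_here = -18, max_so_far = 16
Position 4 (value 14): max_ending_here = 14, max_so_far = 16
Position 5 (value 14): max_ending_here = 28, max_so_far = 28
Position 6 (value -3): max_ending_here = 25, max_so_far = 28
Position 7 (value 15): max_ending_here = 40, max_so_far = 40
Position 8 (value 13): max_ending_here = 53, max_so_far = 53
Position 9 (value -9): max_ending_here = 44, max_so_far = 53

Maximum subarray: [14, 14, -3, 15, 13]
Maximum sum: 53

The maximum subarray is [14, 14, -3, 15, 13] with sum 53. This subarray runs from index 4 to index 8.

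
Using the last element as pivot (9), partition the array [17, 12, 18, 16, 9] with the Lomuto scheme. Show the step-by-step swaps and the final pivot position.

Lomuto partition with pivot = 9:

Initial array: [17, 12, 18, 16, 9]

arr[0]=17 > 9: no swap
arr[1]=12 > 9: no swap
arr[2]=18 > 9: no swap
arr[3]=16 > 9: no swap

Place pivot at position 0: [9, 12, 18, 16, 17]
Pivot position: 0

After partitioning with pivot 9, the array becomes [9, 12, 18, 16, 17]. The pivot is placed at index 0. All elements to the left of the pivot are <= 9, and all elements to the right are > 9.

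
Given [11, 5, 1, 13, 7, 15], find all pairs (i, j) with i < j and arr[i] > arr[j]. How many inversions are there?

Finding inversions in [11, 5, 1, 13, 7, 15]:

(0, 1): arr[0]=11 > arr[1]=5
(0, 2): arr[0]=11 > arr[2]=1
(0, 4): arr[0]=11 > arr[4]=7
(1, 2): arr[1]=5 > arr[2]=1
(3, 4): arr[3]=13 > arr[4]=7

Total inversions: 5

The array has 5 inversion(s): (0,1), (0,2), (0,4), (1,2), (3,4). Each pair (i,j) satisfies i < j and arr[i] > arr[j].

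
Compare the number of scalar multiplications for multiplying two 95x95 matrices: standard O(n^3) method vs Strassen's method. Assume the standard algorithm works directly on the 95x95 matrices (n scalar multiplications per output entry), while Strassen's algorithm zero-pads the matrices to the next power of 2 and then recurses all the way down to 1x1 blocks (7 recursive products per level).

Matrix multiplication for 95x95 matrices:

Strassen's algorithm requires power-of-2 dimensions. Pad 95x95 to 128x128 (next power of 2).

Standard algorithm: 95^3 = 857375 multiplications
Strassen's algorithm: 7^(log2(128)) = 7^7 = 823543 multiplications
Savings: 857375 - 823543 = 33832 multiplications

Standard: 857375 multiplications (95^3). Strassen: 823543 multiplications (7^7, after padding to 128x128). Strassen reduces 8 recursive multiplications to 7 at each level.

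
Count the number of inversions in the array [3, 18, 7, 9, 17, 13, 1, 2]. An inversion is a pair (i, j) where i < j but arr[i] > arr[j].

Finding inversions in [3, 18, 7, 9, 17, 13, 1, 2]:

(0, 6): arr[0]=3 > arr[6]=1
(0, 7): arr[0]=3 > arr[7]=2
(1, 2): arr[1]=18 > arr[2]=7
(1, 3): arr[1]=18 > arr[3]=9
(1, 4): arr[1]=18 > arr[4]=17
(1, 5): arr[1]=18 > arr[5]=13
(1, 6): arr[1]=18 > arr[6]=1
(1, 7): arr[1]=18 > arr[7]=2
(2, 6): arr[2]=7 > arr[6]=1
(2, 7): arr[2]=7 > arr[7]=2
(3, 6): arr[3]=9 > arr[6]=1
(3, 7): arr[3]=9 > arr[7]=2
(4, 5): arr[4]=17 > arr[5]=13
(4, 6): arr[4]=17 > arr[6]=1
(4, 7): arr[4]=17 > arr[7]=2
(5, 6): arr[5]=13 > arr[6]=1
(5, 7): arr[5]=13 > arr[7]=2

Total inversions: 17

The array has 17 inversion(s): (0,6), (0,7), (1,2), (1,3), (1,4), (1,5), (1,6), (1,7), (2,6), (2,7), (3,6), (3,7), (4,5), (4,6), (4,7), (5,6), (5,7). Each pair (i,j) satisfies i < j and arr[i] > arr[j].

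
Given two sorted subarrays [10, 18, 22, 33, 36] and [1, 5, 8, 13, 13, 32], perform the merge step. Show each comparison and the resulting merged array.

Merging process:

Compare 10 vs 1: take 1 from right. Merged: [1]
Compare 10 vs 5: take 5 from right. Merged: [1, 5]
Compare 10 vs 8: take 8 from right. Merged: [1, 5, 8]
Compare 10 vs 13: take 10 from left. Merged: [1, 5, 8, 10]
Compare 18 vs 13: take 13 from right. Merged: [1, 5, 8, 10, 13]
Compare 18 vs 13: take 13 from right. Merged: [1, 5, 8, 10, 13, 13]
Compare 18 vs 32: take 18 from left. Merged: [1, 5, 8, 10, 13, 13, 18]
Compare 22 vs 32: take 22 from left. Merged: [1, 5, 8, 10, 13, 13, 18, 22]
Compare 33 vs 32: take 32 from right. Merged: [1, 5, 8, 10, 13, 13, 18, 22, 32]
Append remaining from left: [33, 36]. Merged: [1, 5, 8, 10, 13, 13, 18, 22, 32, 33, 36]

Final merged array: [1, 5, 8, 10, 13, 13, 18, 22, 32, 33, 36]
Total comparisons: 9

The merged array is [1, 5, 8, 10, 13, 13, 18, 22, 32, 33, 36], requiring 9 comparisons. The merge step runs in O(n) time where n is the total number of elements.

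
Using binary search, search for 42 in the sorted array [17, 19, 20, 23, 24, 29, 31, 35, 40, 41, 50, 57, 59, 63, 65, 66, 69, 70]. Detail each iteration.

Binary search for 42 in [17, 19, 20, 23, 24, 29, 31, 35, 40, 41, 50, 57, 59, 63, 65, 66, 69, 70]:

lo=0, hi=17, mid=8, arr[mid]=40 -> 40 < 42, search right half
lo=9, hi=17, mid=13, arr[mid]=63 -> 63 > 42, search left half
lo=9, hi=12, mid=10, arr[mid]=50 -> 50 > 42, search left half
lo=9, hi=9, mid=9, arr[mid]=41 -> 41 < 42, search right half
lo=10 > hi=9, target 42 not found

Binary search determines that 42 is not in the array after 4 comparisons. The search space was exhausted without finding the target.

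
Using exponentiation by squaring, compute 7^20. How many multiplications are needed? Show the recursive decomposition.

Computing 7^20 by squaring (build up from 7^1; each line after the first costs one multiplication):

7^1 = 7
7^2 = (7^1)^2 = 7^2 = 49
7^4 = (7^2)^2 = 49^2 = 2401
7^5 = 7 * 7^4 = 7 * 2401 = 16807
7^10 = (7^5)^2 = 16807^2 = 282475249
7^20 = (7^10)^2 = 282475249^2 = 79792266297612001

Result: 79792266297612001
Multiplications needed: 5 (5 lines after 7^1)

7^20 = 79792266297612001. Using exponentiation by squaring, this requires 5 multiplications. The key idea: if the exponent is even, square the half-power; if odd, multiply by the base once.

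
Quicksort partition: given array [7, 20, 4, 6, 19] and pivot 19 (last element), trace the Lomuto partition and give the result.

Lomuto partition with pivot = 19:

Initial array: [7, 20, 4, 6, 19]

arr[0]=7 <= 19: swap with position 0, array becomes [7, 20, 4, 6, 19]
arr[1]=20 > 19: no swap
arr[2]=4 <= 19: swap with position 1, array becomes [7, 4, 20, 6, 19]
arr[3]=6 <= 19: swap with position 2, array becomes [7, 4, 6, 20, 19]

Place pivot at position 3: [7, 4, 6, 19, 20]
Pivot position: 3

After partitioning with pivot 19, the array becomes [7, 4, 6, 19, 20]. The pivot is placed at index 3. All elements to the left of the pivot are <= 19, and all elements to the right are > 19.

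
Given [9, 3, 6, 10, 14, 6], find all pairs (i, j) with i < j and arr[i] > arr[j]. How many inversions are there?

Finding inversions in [9, 3, 6, 10, 14, 6]:

(0, 1): arr[0]=9 > arr[1]=3
(0, 2): arr[0]=9 > arr[2]=6
(0, 5): arr[0]=9 > arr[5]=6
(3, 5): arr[3]=10 > arr[5]=6
(4, 5): arr[4]=14 > arr[5]=6

Total inversions: 5

The array has 5 inversion(s): (0,1), (0,2), (0,5), (3,5), (4,5). Each pair (i,j) satisfies i < j and arr[i] > arr[j].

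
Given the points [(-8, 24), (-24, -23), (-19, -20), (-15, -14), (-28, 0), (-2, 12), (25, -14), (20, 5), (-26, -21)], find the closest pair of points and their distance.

Computing all pairwise distances among 9 points:

d((-8, 24), (-24, -23)) = 49.6488
d((-8, 24), (-19, -20)) = 45.3542
d((-8, 24), (-15, -14)) = 38.6394
d((-8, 24), (-28, 0)) = 31.241
d((-8, 24), (-2, 12)) = 13.4164
d((-8, 24), (25, -14)) = 50.3289
d((-8, 24), (20, 5)) = 33.8378
d((-8, 24), (-26, -21)) = 48.4665
d((-24, -23), (-19, -20)) = 5.831
d((-24, -23), (-15, -14)) = 12.7279
d((-24, -23), (-28, 0)) = 23.3452
d((-24, -23), (-2, 12)) = 41.3401
d((-24, -23), (25, -14)) = 49.8197
d((-24, -23), (20, 5)) = 52.1536
d((-24, -23), (-26, -21)) = 2.8284 <-- minimum
d((-19, -20), (-15, -14)) = 7.2111
d((-19, -20), (-28, 0)) = 21.9317
d((-19, -20), (-2, 12)) = 36.2353
d((-19, -20), (25, -14)) = 44.4072
d((-19, -20), (20, 5)) = 46.3249
d((-19, -20), (-26, -21)) = 7.0711
d((-15, -14), (-28, 0)) = 19.105
d((-15, -14), (-2, 12)) = 29.0689
d((-15, -14), (25, -14)) = 40.0
d((-15, -14), (20, 5)) = 39.8246
d((-15, -14), (-26, -21)) = 13.0384
d((-28, 0), (-2, 12)) = 28.6356
d((-28, 0), (25, -14)) = 54.8179
d((-28, 0), (20, 5)) = 48.2597
d((-28, 0), (-26, -21)) = 21.095
d((-2, 12), (25, -14)) = 37.4833
d((-2, 12), (20, 5)) = 23.0868
d((-2, 12), (-26, -21)) = 40.8044
d((25, -14), (20, 5)) = 19.6469
d((25, -14), (-26, -21)) = 51.4782
d((20, 5), (-26, -21)) = 52.8394

Closest pair: (-24, -23) and (-26, -21) with distance 2.8284

The closest pair is (-24, -23) and (-26, -21) with Euclidean distance 2.8284. For 9 points, brute-force pairwise comparison is shown above. For large n, the divide-and-conquer algorithm (sort by x, recurse on halves, check the dividing strip) achieves O(n log n).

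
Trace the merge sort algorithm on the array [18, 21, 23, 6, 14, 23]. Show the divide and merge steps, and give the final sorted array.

Merge sort trace:

Split: [18, 21, 23, 6, 14, 23] -> [18, 21, 23] and [6, 14, 23]
  Split: [18, 21, 23] -> [18] and [21, 23]
    Split: [21, 23] -> [21] and [23]
    Merge: [21] + [23] -> [21, 23]
  Merge: [18] + [21, 23] -> [18, 21, 23]
  Split: [6, 14, 23] -> [6] and [14, 23]
    Split: [14, 23] -> [14] and [23]
    Merge: [14] + [23] -> [14, 23]
  Merge: [6] + [14, 23] -> [6, 14, 23]
Merge: [18, 21, 23] + [6, 14, 23] -> [6, 14, 18, 21, 23, 23]

Final sorted array: [6, 14, 18, 21, 23, 23]

The merge sort proceeds by recursively splitting the array and merging sorted halves.
After all merges, the sorted array is [6, 14, 18, 21, 23, 23].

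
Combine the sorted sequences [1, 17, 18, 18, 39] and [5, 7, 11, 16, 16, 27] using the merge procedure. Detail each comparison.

Merging process:

Compare 1 vs 5: take 1 from left. Merged: [1]
Compare 17 vs 5: take 5 from right. Merged: [1, 5]
Compare 17 vs 7: take 7 from right. Merged: [1, 5, 7]
Compare 17 vs 11: take 11 from right. Merged: [1, 5, 7, 11]
Compare 17 vs 16: take 16 from right. Merged: [1, 5, 7, 11, 16]
Compare 17 vs 16: take 16 from right. Merged: [1, 5, 7, 11, 16, 16]
Compare 17 vs 27: take 17 from left. Merged: [1, 5, 7, 11, 16, 16, 17]
Compare 18 vs 27: take 18 from left. Merged: [1, 5, 7, 11, 16, 16, 17, 18]
Compare 18 vs 27: take 18 from left. Merged: [1, 5, 7, 11, 16, 16, 17, 18, 18]
Compare 39 vs 27: take 27 from right. Merged: [1, 5, 7, 11, 16, 16, 17, 18, 18, 27]
Append remaining from left: [39]. Merged: [1, 5, 7, 11, 16, 16, 17, 18, 18, 27, 39]

Final merged array: [1, 5, 7, 11, 16, 16, 17, 18, 18, 27, 39]
Total comparisons: 10

The merged array is [1, 5, 7, 11, 16, 16, 17, 18, 18, 27, 39], requiring 10 comparisons. The merge step runs in O(n) time where n is the total number of elements.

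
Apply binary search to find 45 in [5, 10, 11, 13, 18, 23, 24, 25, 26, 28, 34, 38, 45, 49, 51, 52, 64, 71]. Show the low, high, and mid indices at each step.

Binary search for 45 in [5, 10, 11, 13, 18, 23, 24, 25, 26, 28, 34, 38, 45, 49, 51, 52, 64, 71]:

lo=0, hi=17, mid=8, arr[mid]=26 -> 26 < 45, search right half
lo=9, hi=17, mid=13, arr[mid]=49 -> 49 > 45, search left half
lo=9, hi=12, mid=10, arr[mid]=34 -> 34 < 45, search right half
lo=11, hi=12, mid=11, arr[mid]=38 -> 38 < 45, search right half
lo=12, hi=12, mid=12, arr[mid]=45 -> Found target at index 12!

Binary search finds 45 at index 12 after 5 comparisons. The search repeatedly halves the search space by comparing with the middle element.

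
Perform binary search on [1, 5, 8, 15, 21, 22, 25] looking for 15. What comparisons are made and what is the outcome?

Binary search for 15 in [1, 5, 8, 15, 21, 22, 25]:

lo=0, hi=6, mid=3, arr[mid]=15 -> Found target at index 3!

Binary search finds 15 at index 3 after 1 comparisons. The search repeatedly halves the search space by comparing with the middle element.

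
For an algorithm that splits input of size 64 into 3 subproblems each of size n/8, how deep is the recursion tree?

For divide and conquer with division factor 8:

Problem sizes at each level:
Level 0: 64
Level 1: 8
Level 2: 1

The root is level 0 and the size-1 base case is level 2 (the tree spans levels 0 through 2, i.e. 3 levels counting the root), so the depth is the number of divisions: log_8(64) = 2

The recursion tree depth is log_8(64) = 2. At each level, the problem size is divided by 8, so it takes 2 divisions to reduce to a base case of size 1. The algorithm makes 3 recursive calls at each level.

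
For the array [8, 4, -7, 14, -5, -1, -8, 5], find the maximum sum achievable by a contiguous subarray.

Using Kadane's algorithm on [8, 4, -7, 14, -5, -1, -8, 5]:

Scanning through the array:
Position 1 (value 4): max_ending_here = 12, max_so_far = 12
Position 2 (value -7): max_ending_here = 5, max_so_far = 12
Position 3 (value 14): max_ending_here = 19, max_so_far = 19
Position 4 (value -5): max_ending_here = 14, max_so_far = 19
Position 5 (value -1): max_ending_here = 13, max_so_far = 19
Position 6 (value -8): max_ending_here = 5, max_so_far = 19
Position 7 (value 5): max_ending_here = 10, max_so_far = 19

Maximum subarray: [8, 4, -7, 14]
Maximum sum: 19

The maximum subarray is [8, 4, -7, 14] with sum 19. This subarray runs from index 0 to index 3.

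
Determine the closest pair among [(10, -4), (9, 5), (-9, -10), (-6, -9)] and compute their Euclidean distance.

Computing all pairwise distances among 4 points:

d((10, -4), (9, 5)) = 9.0554
d((10, -4), (-9, -10)) = 19.9249
d((10, -4), (-6, -9)) = 16.7631
d((9, 5), (-9, -10)) = 23.4307
d((9, 5), (-6, -9)) = 20.5183
d((-9, -10), (-6, -9)) = 3.1623 <-- minimum

Closest pair: (-9, -10) and (-6, -9) with distance 3.1623

The closest pair is (-9, -10) and (-6, -9) with Euclidean distance 3.1623. For 4 points, brute-force pairwise comparison is shown above. For large n, the divide-and-conquer algorithm (sort by x, recurse on halves, check the dividing strip) achieves O(n log n).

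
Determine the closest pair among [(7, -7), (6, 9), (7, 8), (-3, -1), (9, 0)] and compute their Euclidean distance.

Computing all pairwise distances among 5 points:

d((7, -7), (6, 9)) = 16.0312
d((7, -7), (7, 8)) = 15.0
d((7, -7), (-3, -1)) = 11.6619
d((7, -7), (9, 0)) = 7.2801
d((6, 9), (7, 8)) = 1.4142 <-- minimum
d((6, 9), (-3, -1)) = 13.4536
d((6, 9), (9, 0)) = 9.4868
d((7, 8), (-3, -1)) = 13.4536
d((7, 8), (9, 0)) = 8.2462
d((-3, -1), (9, 0)) = 12.0416

Closest pair: (6, 9) and (7, 8) with distance 1.4142

The closest pair is (6, 9) and (7, 8) with Euclidean distance 1.4142. For 5 points, brute-force pairwise comparison is shown above. For large n, the divide-and-conquer algorithm (sort by x, recurse on halves, check the dividing strip) achieves O(n log n).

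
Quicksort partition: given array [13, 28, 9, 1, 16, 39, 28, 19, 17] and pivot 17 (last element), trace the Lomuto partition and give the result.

Lomuto partition with pivot = 17:

Initial array: [13, 28, 9, 1, 16, 39, 28, 19, 17]

arr[0]=13 <= 17: swap with position 0, array becomes [13, 28, 9, 1, 16, 39, 28, 19, 17]
arr[1]=28 > 17: no swap
arr[2]=9 <= 17: swap with position 1, array becomes [13, 9, 28, 1, 16, 39, 28, 19, 17]
arr[3]=1 <= 17: swap with position 2, array becomes [13, 9, 1, 28, 16, 39, 28, 19, 17]
arr[4]=16 <= 17: swap with position 3, array becomes [13, 9, 1, 16, 28, 39, 28, 19, 17]
arr[5]=39 > 17: no swap
arr[6]=28 > 17: no swap
arr[7]=19 > 17: no swap

Place pivot at position 4: [13, 9, 1, 16, 17, 39, 28, 19, 28]
Pivot position: 4

After partitioning with pivot 17, the array becomes [13, 9, 1, 16, 17, 39, 28, 19, 28]. The pivot is placed at index 4. All elements to the left of the pivot are <= 17, and all elements to the right are > 17.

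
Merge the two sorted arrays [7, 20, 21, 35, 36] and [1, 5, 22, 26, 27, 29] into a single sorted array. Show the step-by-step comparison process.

Merging process:

Compare 7 vs 1: take 1 from right. Merged: [1]
Compare 7 vs 5: take 5 from right. Merged: [1, 5]
Compare 7 vs 22: take 7 from left. Merged: [1, 5, 7]
Compare 20 vs 22: take 20 from left. Merged: [1, 5, 7, 20]
Compare 21 vs 22: take 21 from left. Merged: [1, 5, 7, 20, 21]
Compare 35 vs 22: take 22 from right. Merged: [1, 5, 7, 20, 21, 22]
Compare 35 vs 26: take 26 from right. Merged: [1, 5, 7, 20, 21, 22, 26]
Compare 35 vs 27: take 27 from right. Merged: [1, 5, 7, 20, 21, 22, 26, 27]
Compare 35 vs 29: take 29 from right. Merged: [1, 5, 7, 20, 21, 22, 26, 27, 29]
Append remaining from left: [35, 36]. Merged: [1, 5, 7, 20, 21, 22, 26, 27, 29, 35, 36]

Final merged array: [1, 5, 7, 20, 21, 22, 26, 27, 29, 35, 36]
Total comparisons: 9

The merged array is [1, 5, 7, 20, 21, 22, 26, 27, 29, 35, 36], requiring 9 comparisons. The merge step runs in O(n) time where n is the total number of elements.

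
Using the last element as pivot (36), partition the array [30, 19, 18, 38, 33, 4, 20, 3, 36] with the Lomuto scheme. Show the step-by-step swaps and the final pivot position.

Lomuto partition with pivot = 36:

Initial array: [30, 19, 18, 38, 33, 4, 20, 3, 36]

arr[0]=30 <= 36: swap with position 0, array becomes [30, 19, 18, 38, 33, 4, 20, 3, 36]
arr[1]=19 <= 36: swap with position 1, array becomes [30, 19, 18, 38, 33, 4, 20, 3, 36]
arr[2]=18 <= 36: swap with position 2, array becomes [30, 19, 18, 38, 33, 4, 20, 3, 36]
arr[3]=38 > 36: no swap
arr[4]=33 <= 36: swap with position 3, array becomes [30, 19, 18, 33, 38, 4, 20, 3, 36]
arr[5]=4 <= 36: swap with position 4, array becomes [30, 19, 18, 33, 4, 38, 20, 3, 36]
arr[6]=20 <= 36: swap with position 5, array becomes [30, 19, 18, 33, 4, 20, 38, 3, 36]
arr[7]=3 <= 36: swap with position 6, array becomes [30, 19, 18, 33, 4, 20, 3, 38, 36]

Place pivot at position 7: [30, 19, 18, 33, 4, 20, 3, 36, 38]
Pivot position: 7

After partitioning with pivot 36, the array becomes [30, 19, 18, 33, 4, 20, 3, 36, 38]. The pivot is placed at index 7. All elements to the left of the pivot are <= 36, and all elements to the right are > 36.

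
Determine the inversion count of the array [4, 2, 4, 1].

Finding inversions in [4, 2, 4, 1]:

(0, 1): arr[0]=4 > arr[1]=2
(0, 3): arr[0]=4 > arr[3]=1
(1, 3): arr[1]=2 > arr[3]=1
(2, 3): arr[2]=4 > arr[3]=1

Total inversions: 4

The array has 4 inversion(s): (0,1), (0,3), (1,3), (2,3). Each pair (i,j) satisfies i < j and arr[i] > arr[j].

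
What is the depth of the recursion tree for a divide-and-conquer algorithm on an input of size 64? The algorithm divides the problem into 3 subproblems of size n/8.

For divide and conquer with division factor 8:

Problem sizes at each level:
Level 0: 64
Level 1: 8
Level 2: 1

The root is level 0 and the size-1 base case is level 2 (the tree spans levels 0 through 2, i.e. 3 levels counting the root), so the depth is the number of divisions: log_8(64) = 2

The recursion tree depth is log_8(64) = 2. At each level, the problem size is divided by 8, so it takes 2 divisions to reduce to a base case of size 1. The algorithm makes 3 recursive calls at each level.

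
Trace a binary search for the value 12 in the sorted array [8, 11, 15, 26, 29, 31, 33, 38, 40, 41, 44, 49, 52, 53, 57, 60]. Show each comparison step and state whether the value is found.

Binary search for 12 in [8, 11, 15, 26, 29, 31, 33, 38, 40, 41, 44, 49, 52, 53, 57, 60]:

lo=0, hi=15, mid=7, arr[mid]=38 -> 38 > 12, search left half
lo=0, hi=6, mid=3, arr[mid]=26 -> 26 > 12, search left half
lo=0, hi=2, mid=1, arr[mid]=11 -> 11 < 12, search right half
lo=2, hi=2, mid=2, arr[mid]=15 -> 15 > 12, search left half
lo=2 > hi=1, target 12 not found

Binary search determines that 12 is not in the array after 4 comparisons. The search space was exhausted without finding the target.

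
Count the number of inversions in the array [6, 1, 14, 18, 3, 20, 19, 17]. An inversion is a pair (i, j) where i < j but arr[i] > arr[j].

Finding inversions in [6, 1, 14, 18, 3, 20, 19, 17]:

(0, 1): arr[0]=6 > arr[1]=1
(0, 4): arr[0]=6 > arr[4]=3
(2, 4): arr[2]=14 > arr[4]=3
(3, 4): arr[3]=18 > arr[4]=3
(3, 7): arr[3]=18 > arr[7]=17
(5, 6): arr[5]=20 > arr[6]=19
(5, 7): arr[5]=20 > arr[7]=17
(6, 7): arr[6]=19 > arr[7]=17

Total inversions: 8

The array has 8 inversion(s): (0,1), (0,4), (2,4), (3,4), (3,7), (5,6), (5,7), (6,7). Each pair (i,j) satisfies i < j and arr[i] > arr[j].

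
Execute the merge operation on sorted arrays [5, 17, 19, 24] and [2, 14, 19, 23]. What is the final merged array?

Merging process:

Compare 5 vs 2: take 2 from right. Merged: [2]
Compare 5 vs 14: take 5 from left. Merged: [2, 5]
Compare 17 vs 14: take 14 from right. Merged: [2, 5, 14]
Compare 17 vs 19: take 17 from left. Merged: [2, 5, 14, 17]
Compare 19 vs 19: take 19 from left. Merged: [2, 5, 14, 17, 19]
Compare 24 vs 19: take 19 from right. Merged: [2, 5, 14, 17, 19, 19]
Compare 24 vs 23: take 23 from right. Merged: [2, 5, 14, 17, 19, 19, 23]
Append remaining from left: [24]. Merged: [2, 5, 14, 17, 19, 19, 23, 24]

Final merged array: [2, 5, 14, 17, 19, 19, 23, 24]
Total comparisons: 7

The merged array is [2, 5, 14, 17, 19, 19, 23, 24], requiring 7 comparisons. The merge step runs in O(n) time where n is the total number of elements.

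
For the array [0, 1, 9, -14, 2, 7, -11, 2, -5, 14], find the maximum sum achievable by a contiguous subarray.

Using Kadane's algorithm on [0, 1, 9, -14, 2, 7, -11, 2, -5, 14]:

Scanning through the array:
Position 1 (value 1): max_ending_here = 1, max_so_far = 1
Position 2 (value 9): max_ending_here = 10, max_so_far = 10
Position 3 (value -14): max_ending_here = -4, max_so_far = 10
Position 4 (value 2): max_ending_here = 2, max_so_far = 10
Position 5 (value 7): max_ending_here = 9, max_so_far = 10
Position 6 (value -11): max_ending_here = -2, max_so_far = 10
Position 7 (value 2): max_ending_here = 2, max_so_far = 10
Position 8 (value -5): max_ending_here = -3, max_so_far = 10
Position 9 (value 14): max_ending_here = 14, max_so_far = 14

Maximum subarray: [14]
Maximum sum: 14

The maximum subarray is [14] with sum 14. This subarray runs from index 9 to index 9.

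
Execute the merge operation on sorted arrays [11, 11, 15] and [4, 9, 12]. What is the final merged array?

Merging process:

Compare 11 vs 4: take 4 from right. Merged: [4]
Compare 11 vs 9: take 9 from right. Merged: [4, 9]
Compare 11 vs 12: take 11 from left. Merged: [4, 9, 11]
Compare 11 vs 12: take 11 from left. Merged: [4, 9, 11, 11]
Compare 15 vs 12: take 12 from right. Merged: [4, 9, 11, 11, 12]
Append remaining from left: [15]. Merged: [4, 9, 11, 11, 12, 15]

Final merged array: [4, 9, 11, 11, 12, 15]
Total comparisons: 5

The merged array is [4, 9, 11, 11, 12, 15], requiring 5 comparisons. The merge step runs in O(n) time where n is the total number of elements.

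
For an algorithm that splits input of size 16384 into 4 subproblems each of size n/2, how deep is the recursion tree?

For divide and conquer with division factor 2:

Problem sizes at each level:
Level 0: 16384
Level 1: 8192
Level 2: 4096
Level 3: 2048
Level 4: 1024
Level 5: 512
Level 6: 256
Level 7: 128
Level 8: 64
Level 9: 32
Level 10: 16
Level 11: 8
Level 12: 4
Level 13: 2
Level 14: 1

The root is level 0 and the size-1 base case is level 14 (the tree spans levels 0 through 14, i.e. 15 levels counting the root), so the depth is the number of divisions: log_2(16384) = 14

The recursion tree depth is log_2(16384) = 14. At each level, the problem size is divided by 2, so it takes 14 divisions to reduce to a base case of size 1. The algorithm makes 4 recursive calls at each level.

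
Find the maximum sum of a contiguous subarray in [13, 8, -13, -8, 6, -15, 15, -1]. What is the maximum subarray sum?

Using Kadane's algorithm on [13, 8, -13, -8, 6, -15, 15, -1]:

Scanning through the array:
Position 1 (value 8): max_ending_here = 21, max_so_far = 21
Position 2 (value -13): max_ending_here = 8, max_so_far = 21
Position 3 (value -8): max_ending_here = 0, max_so_far = 21
Position 4 (value 6): max_ending_here = 6, max_so_far = 21
Position 5 (value -15): max_ending_here = -9, max_so_far = 21
Position 6 (value 15): max_ending_here = 15, max_so_far = 21
Position 7 (value -1): max_ending_here = 14, max_so_far = 21

Maximum subarray: [13, 8]
Maximum sum: 21

The maximum subarray is [13, 8] with sum 21. This subarray runs from index 0 to index 1.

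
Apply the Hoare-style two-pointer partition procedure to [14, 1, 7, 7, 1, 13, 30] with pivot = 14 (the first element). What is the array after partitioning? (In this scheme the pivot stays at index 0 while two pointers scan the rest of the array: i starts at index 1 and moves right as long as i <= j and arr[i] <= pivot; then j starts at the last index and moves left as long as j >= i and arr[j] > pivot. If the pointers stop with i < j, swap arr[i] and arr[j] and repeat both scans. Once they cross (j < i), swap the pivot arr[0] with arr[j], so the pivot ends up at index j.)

Hoare-style two-pointer partition with pivot = 14:

Initial array: [14, 1, 7, 7, 1, 13, 30]

Pointers start at i = 1, j = 6.
i ends at 6, j ends at 5: the pointers have crossed (j < i), so scanning stops.

Swap pivot arr[0] with arr[5] to place pivot at position 5: [13, 1, 7, 7, 1, 14, 30]
Pivot position: 5

After partitioning with pivot 14, the array becomes [13, 1, 7, 7, 1, 14, 30]. The pivot is placed at index 5. All elements to the left of the pivot are <= 14, and all elements to the right are > 14.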